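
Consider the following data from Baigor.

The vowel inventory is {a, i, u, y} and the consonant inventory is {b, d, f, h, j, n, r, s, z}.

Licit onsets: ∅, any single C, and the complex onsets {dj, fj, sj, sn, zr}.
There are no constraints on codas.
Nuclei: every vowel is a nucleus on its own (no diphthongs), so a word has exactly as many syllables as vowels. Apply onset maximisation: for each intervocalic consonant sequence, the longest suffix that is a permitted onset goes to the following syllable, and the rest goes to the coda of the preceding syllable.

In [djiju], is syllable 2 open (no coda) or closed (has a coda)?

open

Nuclei (vowels): i, u → 2 syllables.
Between /i/ (V1) and /u/ (V2): just /j/ — single C goes to the following onset.
So the parse is dji.ju.
Syllable 2 is /ju/; it ends in its nucleus with no coda, so it is open.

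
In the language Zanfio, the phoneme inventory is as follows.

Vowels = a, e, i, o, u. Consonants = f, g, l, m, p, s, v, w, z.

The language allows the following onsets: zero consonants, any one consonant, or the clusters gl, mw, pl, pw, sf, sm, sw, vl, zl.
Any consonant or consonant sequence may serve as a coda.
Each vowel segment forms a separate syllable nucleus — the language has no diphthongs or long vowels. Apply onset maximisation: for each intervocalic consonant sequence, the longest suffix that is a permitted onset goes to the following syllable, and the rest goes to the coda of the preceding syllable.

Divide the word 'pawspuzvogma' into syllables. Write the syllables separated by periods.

paws.puz.vog.ma

Vowels present: a, u, o, a; each is a nucleus, giving 4 syllables.
V1 /a/ – V2 /u/: /wsp/ splits as /ws/ + /p/ (/p/ is the longest suffix that is a licit onset).
V2 /u/ – V3 /o/: /zv/ — longest licit onset from the right is /v/, leaving /z/ as coda.
V3 /o/ – V4 /a/: /gm/ — longest licit onset from the right is /m/, leaving /g/ as coda.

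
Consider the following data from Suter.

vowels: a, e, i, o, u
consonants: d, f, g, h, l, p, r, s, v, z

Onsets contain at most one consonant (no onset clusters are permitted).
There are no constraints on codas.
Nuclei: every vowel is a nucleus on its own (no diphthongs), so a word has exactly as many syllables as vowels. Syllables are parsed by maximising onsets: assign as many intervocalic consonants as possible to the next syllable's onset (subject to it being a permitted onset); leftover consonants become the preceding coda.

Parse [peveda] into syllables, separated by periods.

Nuclei (vowels): e, e, a → 3 syllables.
V1 /e/ – V2 /e/: /v/ → onset of the next syllable (single consonants are always licit onsets).
V2 /e/ – V3 /a/: just /d/ — single C goes to the following onset.

pe.ve.da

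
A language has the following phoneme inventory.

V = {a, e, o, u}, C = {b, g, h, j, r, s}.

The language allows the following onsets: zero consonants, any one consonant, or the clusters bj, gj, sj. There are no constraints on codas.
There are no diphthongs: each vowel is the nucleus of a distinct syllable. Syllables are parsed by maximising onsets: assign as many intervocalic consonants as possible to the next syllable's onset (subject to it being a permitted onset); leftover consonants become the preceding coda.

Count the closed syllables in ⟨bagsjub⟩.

2

Nuclei (vowels): a, u → 2 syllables.
V1 /a/ – V2 /u/: /gsj/; trying suffixes from longest down, /sj/ is the first permitted one, so coda /g/ | onset /sj/.
Result: bag.sjub.
Classifying each syllable: /bag/ (closed), /sjub/ (closed).
Closed syllables: 2.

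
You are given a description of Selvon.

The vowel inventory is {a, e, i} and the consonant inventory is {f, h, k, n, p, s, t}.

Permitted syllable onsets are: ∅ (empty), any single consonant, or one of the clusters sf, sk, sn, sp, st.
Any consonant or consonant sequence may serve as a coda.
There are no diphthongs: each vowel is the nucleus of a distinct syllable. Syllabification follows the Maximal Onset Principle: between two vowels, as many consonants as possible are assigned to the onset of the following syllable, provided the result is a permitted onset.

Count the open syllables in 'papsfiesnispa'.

Vowels present: a, i, e, i, a; each is a nucleus, giving 5 syllables.
/a…i/ gap (V1→V2): /psf/ splits as /p/ + /sf/ (/sf/ is the longest suffix that is a licit onset).
/i…e/ gap (V2→V3): nothing intervenes; syllable break is V.V.
/e…i/ gap (V3→V4): /sn/ — entire cluster is a permitted onset → onset /sn/, coda ∅.
/i…a/ gap (V4→V5): /sp/ is a licit onset in full, so it all attaches to the next syllable.
Syllabification: pap.sfi.e.sni.spa.
Classifying each syllable: /pap/ (closed), /sfi/ (open), /e/ (open), /sni/ (open), /spa/ (open).
Open syllables: 4.

4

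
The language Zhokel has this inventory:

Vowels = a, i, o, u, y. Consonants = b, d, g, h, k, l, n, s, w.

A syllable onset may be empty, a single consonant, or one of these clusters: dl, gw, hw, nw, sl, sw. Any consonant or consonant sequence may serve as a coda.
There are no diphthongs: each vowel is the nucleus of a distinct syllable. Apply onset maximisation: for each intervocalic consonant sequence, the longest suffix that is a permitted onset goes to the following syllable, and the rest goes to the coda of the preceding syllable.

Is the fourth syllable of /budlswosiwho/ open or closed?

Nuclei (vowels): u, o, i, o → 4 syllables.
σ1/σ2 boundary: /dlsw/ — longest licit onset from the right is /sw/, leaving /dl/ as coda.
σ2/σ3 boundary: just /s/ — single C goes to the following onset.
σ3/σ4 boundary: /wh/; trying suffixes from longest down, /h/ is the first permitted one, so coda /w/ | onset /h/.
Syllabification: budl.swo.siw.ho.
Syllable 4 is /ho/; it ends in its nucleus with no coda, so it is open.

open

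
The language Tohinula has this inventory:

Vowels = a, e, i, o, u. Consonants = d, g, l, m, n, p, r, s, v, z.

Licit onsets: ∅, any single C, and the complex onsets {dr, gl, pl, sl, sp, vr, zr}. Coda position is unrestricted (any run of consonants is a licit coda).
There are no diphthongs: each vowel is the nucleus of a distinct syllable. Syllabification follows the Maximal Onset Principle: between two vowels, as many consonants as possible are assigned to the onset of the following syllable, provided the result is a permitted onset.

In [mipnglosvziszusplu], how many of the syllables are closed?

Nuclei (vowels): i, o, i, u, u → 5 syllables.
Between /i/ (V1) and /o/ (V2): /pngl/ — longest licit onset from the right is /gl/, leaving /pn/ as coda.
Between /o/ (V2) and /i/ (V3): /svz/ — longest licit onset from the right is /z/, leaving /sv/ as coda.
Between /i/ (V3) and /u/ (V4): /sz/ splits as /s/ + /z/ (/z/ is the longest suffix that is a licit onset).
Between /u/ (V4) and /u/ (V5): /spl/; trying suffixes from longest down, /pl/ is the first permitted one, so coda /s/ | onset /pl/.
Putting it together: mipn.glosv.zis.zus.plu.
Classifying each syllable: /mipn/ (closed), /glosv/ (closed), /zis/ (closed), /zus/ (closed), /plu/ (open).
Closed syllables: 4.

4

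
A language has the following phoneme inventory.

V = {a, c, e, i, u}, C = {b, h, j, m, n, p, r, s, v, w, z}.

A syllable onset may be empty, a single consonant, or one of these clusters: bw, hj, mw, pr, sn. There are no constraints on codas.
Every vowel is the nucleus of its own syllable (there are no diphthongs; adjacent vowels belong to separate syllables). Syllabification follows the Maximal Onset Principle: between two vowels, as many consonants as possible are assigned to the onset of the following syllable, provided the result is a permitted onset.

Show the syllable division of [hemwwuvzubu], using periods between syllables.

hemw.wuv.zu.bu

Vowels present: e, u, u, u; each is a nucleus, giving 4 syllables.
Between /e/ (V1) and /u/ (V2): cluster /mww/ — the longest permitted-onset suffix is /w/; onset = /w/, preceding coda = /mw/.
Between /u/ (V2) and /u/ (V3): /vz/ — longest licit onset from the right is /z/, leaving /v/ as coda.
Between /u/ (V3) and /u/ (V4): /b/ → onset of the next syllable (single consonants are always licit onsets).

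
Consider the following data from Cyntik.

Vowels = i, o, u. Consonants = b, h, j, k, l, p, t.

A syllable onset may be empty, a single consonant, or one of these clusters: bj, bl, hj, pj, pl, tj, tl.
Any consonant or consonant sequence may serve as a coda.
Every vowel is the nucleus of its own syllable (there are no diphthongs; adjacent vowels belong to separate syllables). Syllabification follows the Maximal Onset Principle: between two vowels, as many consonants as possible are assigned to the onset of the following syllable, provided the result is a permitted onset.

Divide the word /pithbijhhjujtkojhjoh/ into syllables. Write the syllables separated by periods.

Vowels present: i, i, u, o, o; each is a nucleus, giving 5 syllables.
Between /i/ (V1) and /i/ (V2): /thb/; trying suffixes from longest down, /b/ is the first permitted one, so coda /th/ | onset /b/.
Between /i/ (V2) and /u/ (V3): /jhhj/ — longest licit onset from the right is /hj/, leaving /jh/ as coda.
Between /u/ (V3) and /o/ (V4): cluster /jtk/ — the longest permitted-onset suffix is /k/; onset = /k/, preceding coda = /jt/.
Between /o/ (V4) and /o/ (V5): /jhj/ — longest licit onset from the right is /hj/, leaving /j/ as coda.

pith.bijh.hjujt.koj.hjoh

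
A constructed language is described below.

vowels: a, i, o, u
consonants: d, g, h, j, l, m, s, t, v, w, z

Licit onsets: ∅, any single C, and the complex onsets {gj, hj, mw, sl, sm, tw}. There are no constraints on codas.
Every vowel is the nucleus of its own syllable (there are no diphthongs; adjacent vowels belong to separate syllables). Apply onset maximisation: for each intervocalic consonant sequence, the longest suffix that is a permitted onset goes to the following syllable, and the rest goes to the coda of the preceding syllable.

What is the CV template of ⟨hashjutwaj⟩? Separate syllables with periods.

CVC.CCV.CCVC

Nuclei (vowels): a, u, a → 3 syllables.
V1 /a/ – V2 /u/: /shj/; trying suffixes from longest down, /hj/ is the first permitted one, so coda /s/ | onset /hj/.
V2 /u/ – V3 /a/: /tw/ — entire cluster is a permitted onset → onset /tw/, coda ∅.
So the parse is has.hju.twaj.
Mapping each syllable to C/V: /has/ → CVC, /hju/ → CCV, /twaj/ → CCVC.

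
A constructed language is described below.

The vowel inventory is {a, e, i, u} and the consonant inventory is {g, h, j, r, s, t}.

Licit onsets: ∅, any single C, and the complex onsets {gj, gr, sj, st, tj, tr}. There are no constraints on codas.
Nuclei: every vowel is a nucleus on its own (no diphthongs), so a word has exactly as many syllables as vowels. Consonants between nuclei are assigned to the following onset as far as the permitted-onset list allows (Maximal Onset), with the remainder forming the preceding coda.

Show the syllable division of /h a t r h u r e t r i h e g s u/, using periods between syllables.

The vowels are a, u, e, i, e, u — 6 nuclei, so 6 syllables.
V1 /a/ – V2 /u/: cluster /trh/ — the longest permitted-onset suffix is /h/; onset = /h/, preceding coda = /tr/.
V2 /u/ – V3 /e/: /r/ is a single consonant, so it becomes the next onset.
V3 /e/ – V4 /i/: cluster /tr/ — /tr/ is itself a permitted onset, so the whole cluster goes right; preceding coda = ∅.
V4 /i/ – V5 /e/: /h/ is a single consonant, so it becomes the next onset.
V5 /e/ – V6 /u/: /gs/ splits as /g/ + /s/ (/s/ is the longest suffix that is a licit onset).

hatr.hu.re.tri.heg.su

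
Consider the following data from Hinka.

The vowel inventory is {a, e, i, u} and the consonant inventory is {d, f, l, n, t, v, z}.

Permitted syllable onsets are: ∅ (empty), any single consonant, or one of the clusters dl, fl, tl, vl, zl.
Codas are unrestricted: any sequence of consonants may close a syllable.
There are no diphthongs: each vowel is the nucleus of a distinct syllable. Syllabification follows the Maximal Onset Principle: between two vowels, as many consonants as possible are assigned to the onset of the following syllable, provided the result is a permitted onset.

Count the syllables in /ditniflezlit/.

Nuclei (vowels): i, i, e, i → 4 syllables.

4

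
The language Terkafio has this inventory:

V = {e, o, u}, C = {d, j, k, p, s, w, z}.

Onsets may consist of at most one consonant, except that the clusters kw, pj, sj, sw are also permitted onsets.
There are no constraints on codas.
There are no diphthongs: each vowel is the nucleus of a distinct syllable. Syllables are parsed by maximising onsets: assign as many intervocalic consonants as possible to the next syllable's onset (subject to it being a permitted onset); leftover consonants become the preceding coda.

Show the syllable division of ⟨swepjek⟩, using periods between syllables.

The vowels are e, e — 2 nuclei, so 2 syllables.
Between /e/ (V1) and /e/ (V2): cluster /pj/ — /pj/ is itself a permitted onset, so the whole cluster goes right; preceding coda = ∅.

swe.pjek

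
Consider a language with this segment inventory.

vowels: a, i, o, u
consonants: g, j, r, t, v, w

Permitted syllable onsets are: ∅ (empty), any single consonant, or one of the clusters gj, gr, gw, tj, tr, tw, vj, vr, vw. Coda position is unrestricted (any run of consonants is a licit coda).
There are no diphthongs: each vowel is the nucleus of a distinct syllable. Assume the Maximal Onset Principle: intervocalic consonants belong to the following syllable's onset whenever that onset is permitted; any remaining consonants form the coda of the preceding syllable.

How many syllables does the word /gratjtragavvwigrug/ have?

5

Vowels present: a, a, a, i, u; each is a nucleus, giving 5 syllables.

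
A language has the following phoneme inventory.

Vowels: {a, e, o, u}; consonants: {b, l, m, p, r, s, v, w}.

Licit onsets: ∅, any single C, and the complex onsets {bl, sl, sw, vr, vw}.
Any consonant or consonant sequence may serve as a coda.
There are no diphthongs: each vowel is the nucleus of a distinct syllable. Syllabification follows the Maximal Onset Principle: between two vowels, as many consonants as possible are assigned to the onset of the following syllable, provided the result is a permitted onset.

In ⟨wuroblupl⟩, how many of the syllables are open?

2

Vowels present: u, o, u; each is a nucleus, giving 3 syllables.
V1 /u/ – V2 /o/: just /r/ — single C goes to the following onset.
V2 /o/ – V3 /u/: /bl/ — entire cluster is a permitted onset → onset /bl/, coda ∅.
Syllabification: wu.ro.blupl.
Classifying each syllable: /wu/ (open), /ro/ (open), /blupl/ (closed).
Open syllables: 2.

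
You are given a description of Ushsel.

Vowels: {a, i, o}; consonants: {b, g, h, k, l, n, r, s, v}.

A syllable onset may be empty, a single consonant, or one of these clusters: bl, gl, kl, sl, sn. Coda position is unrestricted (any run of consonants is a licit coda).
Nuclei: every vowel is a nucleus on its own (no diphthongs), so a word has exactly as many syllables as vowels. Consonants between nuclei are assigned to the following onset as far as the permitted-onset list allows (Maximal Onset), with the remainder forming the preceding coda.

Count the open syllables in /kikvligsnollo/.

Vowels present: i, i, o, o; each is a nucleus, giving 4 syllables.
Between /i/ (V1) and /i/ (V2): cluster /kvl/ — the longest permitted-onset suffix is /l/; onset = /l/, preceding coda = /kv/.
Between /i/ (V2) and /o/ (V3): /gsn/ — longest licit onset from the right is /sn/, leaving /g/ as coda.
Between /o/ (V3) and /o/ (V4): cluster /ll/ — the longest permitted-onset suffix is /l/; onset = /l/, preceding coda = /l/.
So the parse is kikv.lig.snol.lo.
Classifying each syllable: /kikv/ (closed), /lig/ (closed), /snol/ (closed), /lo/ (open).
Open syllables: 1.

1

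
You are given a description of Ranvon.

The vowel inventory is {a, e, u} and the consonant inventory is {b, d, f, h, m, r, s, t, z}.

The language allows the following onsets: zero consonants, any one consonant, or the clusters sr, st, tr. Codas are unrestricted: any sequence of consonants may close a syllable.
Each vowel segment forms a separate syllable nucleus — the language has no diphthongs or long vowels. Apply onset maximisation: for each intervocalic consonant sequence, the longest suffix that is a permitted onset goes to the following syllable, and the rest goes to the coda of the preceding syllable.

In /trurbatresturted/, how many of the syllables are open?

2

Vowels present: u, a, e, u, e; each is a nucleus, giving 5 syllables.
V1 /u/ – V2 /a/: /rb/ — longest licit onset from the right is /b/, leaving /r/ as coda.
V2 /a/ – V3 /e/: /tr/ is a licit onset in full, so it all attaches to the next syllable.
V3 /e/ – V4 /u/: cluster /st/ — /st/ is itself a permitted onset, so the whole cluster goes right; preceding coda = ∅.
V4 /u/ – V5 /e/: /rt/; trying suffixes from longest down, /t/ is the first permitted one, so coda /r/ | onset /t/.
So the parse is trur.ba.tre.stur.ted.
Classifying each syllable: /trur/ (closed), /ba/ (open), /tre/ (open), /stur/ (closed), /ted/ (closed).
Open syllables: 2.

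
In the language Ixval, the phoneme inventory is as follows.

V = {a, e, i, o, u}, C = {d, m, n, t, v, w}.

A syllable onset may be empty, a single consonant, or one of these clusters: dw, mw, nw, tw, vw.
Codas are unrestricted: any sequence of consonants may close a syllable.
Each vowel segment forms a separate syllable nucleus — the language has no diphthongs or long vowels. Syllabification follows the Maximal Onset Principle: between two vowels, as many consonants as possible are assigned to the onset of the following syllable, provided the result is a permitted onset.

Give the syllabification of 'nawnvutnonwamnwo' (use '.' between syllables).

nawn.vut.no.nwam.nwo

The vowels are a, u, o, a, o — 5 nuclei, so 5 syllables.
Between /a/ (V1) and /u/ (V2): cluster /wnv/ — the longest permitted-onset suffix is /v/; onset = /v/, preceding coda = /wn/.
Between /u/ (V2) and /o/ (V3): cluster /tn/ — the longest permitted-onset suffix is /n/; onset = /n/, preceding coda = /t/.
Between /o/ (V3) and /a/ (V4): /nw/ — entire cluster is a permitted onset → onset /nw/, coda ∅.
Between /a/ (V4) and /o/ (V5): /mnw/ splits as /m/ + /nw/ (/nw/ is the longest suffix that is a licit onset).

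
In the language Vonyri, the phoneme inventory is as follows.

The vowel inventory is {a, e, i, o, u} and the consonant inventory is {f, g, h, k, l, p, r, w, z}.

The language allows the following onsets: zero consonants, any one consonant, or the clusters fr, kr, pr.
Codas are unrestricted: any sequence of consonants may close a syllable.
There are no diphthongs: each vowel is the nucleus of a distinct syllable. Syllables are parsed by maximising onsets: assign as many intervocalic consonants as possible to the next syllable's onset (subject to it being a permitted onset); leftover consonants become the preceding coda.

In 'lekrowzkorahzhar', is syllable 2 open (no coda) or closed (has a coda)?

The vowels are e, o, o, a, a — 5 nuclei, so 5 syllables.
Between /e/ (V1) and /o/ (V2): cluster /kr/ — /kr/ is itself a permitted onset, so the whole cluster goes right; preceding coda = ∅.
Between /o/ (V2) and /o/ (V3): cluster /wzk/ — the longest permitted-onset suffix is /k/; onset = /k/, preceding coda = /wz/.
Between /o/ (V3) and /a/ (V4): just /r/ — single C goes to the following onset.
Between /a/ (V4) and /a/ (V5): /hzh/ splits as /hz/ + /h/ (/h/ is the longest suffix that is a licit onset).
So the parse is le.krowz.ko.rahz.har.
Syllable 2 is /krowz/ with coda /wz/, so it is closed.

closed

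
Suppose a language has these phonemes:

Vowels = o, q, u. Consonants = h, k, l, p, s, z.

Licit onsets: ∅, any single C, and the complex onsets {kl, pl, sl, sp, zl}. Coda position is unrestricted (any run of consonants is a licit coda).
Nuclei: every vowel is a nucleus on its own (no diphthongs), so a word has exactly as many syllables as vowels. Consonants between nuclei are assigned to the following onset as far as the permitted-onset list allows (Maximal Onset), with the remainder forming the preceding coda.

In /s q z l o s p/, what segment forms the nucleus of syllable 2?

Nuclei (vowels): q, o → 2 syllables.
The second nucleus (vowel 2 from the left) is /o/.

o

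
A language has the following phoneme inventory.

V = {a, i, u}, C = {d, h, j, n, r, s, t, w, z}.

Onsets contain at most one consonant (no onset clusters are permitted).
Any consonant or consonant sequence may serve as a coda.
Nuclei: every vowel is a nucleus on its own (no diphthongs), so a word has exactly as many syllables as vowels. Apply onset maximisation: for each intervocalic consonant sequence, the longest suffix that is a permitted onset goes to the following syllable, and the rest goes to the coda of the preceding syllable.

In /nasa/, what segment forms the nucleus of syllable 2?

Vowels present: a, a; each is a nucleus, giving 2 syllables.
The second nucleus (vowel 2 from the left) is /a/.

a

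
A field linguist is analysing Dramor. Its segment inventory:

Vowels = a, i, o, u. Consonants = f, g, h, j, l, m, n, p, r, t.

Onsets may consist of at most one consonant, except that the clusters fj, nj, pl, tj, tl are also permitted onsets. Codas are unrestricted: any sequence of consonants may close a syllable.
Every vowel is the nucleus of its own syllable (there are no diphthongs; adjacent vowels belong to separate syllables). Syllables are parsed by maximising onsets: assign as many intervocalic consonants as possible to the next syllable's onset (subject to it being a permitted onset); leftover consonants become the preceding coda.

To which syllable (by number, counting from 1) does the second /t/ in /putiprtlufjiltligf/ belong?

Vowels present: u, i, u, i, i; each is a nucleus, giving 5 syllables.
Between /u/ (V1) and /i/ (V2): /t/ is a single consonant, so it becomes the next onset.
Between /i/ (V2) and /u/ (V3): /prtl/ splits as /pr/ + /tl/ (/tl/ is the longest suffix that is a licit onset).
Between /u/ (V3) and /i/ (V4): /fj/ is a licit onset in full, so it all attaches to the next syllable.
Between /i/ (V4) and /i/ (V5): cluster /ltl/ — the longest permitted-onset suffix is /tl/; onset = /tl/, preceding coda = /l/.
So the parse is pu.tipr.tlu.fjil.tligf.
The second /t/ is in the onset of syllable 3 (/tlu/).

3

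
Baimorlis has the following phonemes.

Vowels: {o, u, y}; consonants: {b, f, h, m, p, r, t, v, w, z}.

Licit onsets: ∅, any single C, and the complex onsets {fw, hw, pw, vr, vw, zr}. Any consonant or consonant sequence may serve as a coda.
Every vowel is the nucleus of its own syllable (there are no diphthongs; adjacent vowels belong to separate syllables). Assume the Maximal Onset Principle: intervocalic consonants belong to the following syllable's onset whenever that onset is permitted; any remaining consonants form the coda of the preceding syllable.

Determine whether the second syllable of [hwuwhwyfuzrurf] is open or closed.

open

Nuclei (vowels): u, y, u, u → 4 syllables.
Between /u/ (V1) and /y/ (V2): cluster /whw/ — the longest permitted-onset suffix is /hw/; onset = /hw/, preceding coda = /w/.
Between /y/ (V2) and /u/ (V3): /f/ → onset of the next syllable (single consonants are always licit onsets).
Between /u/ (V3) and /u/ (V4): /zr/ is a licit onset in full, so it all attaches to the next syllable.
Result: hwuw.hwy.fu.zrurf.
Syllable 2 is /hwy/; it ends in its nucleus with no coda, so it is open.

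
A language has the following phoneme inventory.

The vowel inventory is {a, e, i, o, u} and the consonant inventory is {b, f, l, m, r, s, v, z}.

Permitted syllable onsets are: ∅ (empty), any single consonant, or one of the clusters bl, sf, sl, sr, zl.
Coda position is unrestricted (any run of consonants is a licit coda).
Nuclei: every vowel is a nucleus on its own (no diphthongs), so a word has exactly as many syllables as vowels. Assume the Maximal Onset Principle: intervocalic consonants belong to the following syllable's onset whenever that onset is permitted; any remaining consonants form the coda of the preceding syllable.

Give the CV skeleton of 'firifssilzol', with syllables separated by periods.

The vowels are i, i, i, o — 4 nuclei, so 4 syllables.
Between /i/ (V1) and /i/ (V2): /r/ is a single consonant, so it becomes the next onset.
Between /i/ (V2) and /i/ (V3): cluster /fss/ — the longest permitted-onset suffix is /s/; onset = /s/, preceding coda = /fs/.
Between /i/ (V3) and /o/ (V4): cluster /lz/ — the longest permitted-onset suffix is /z/; onset = /z/, preceding coda = /l/.
Syllabification: fi.rifs.sil.zol.
Mapping each syllable to C/V: /fi/ → CV, /rifs/ → CVCC, /sil/ → CVC, /zol/ → CVC.

CV.CVCC.CVC.CVC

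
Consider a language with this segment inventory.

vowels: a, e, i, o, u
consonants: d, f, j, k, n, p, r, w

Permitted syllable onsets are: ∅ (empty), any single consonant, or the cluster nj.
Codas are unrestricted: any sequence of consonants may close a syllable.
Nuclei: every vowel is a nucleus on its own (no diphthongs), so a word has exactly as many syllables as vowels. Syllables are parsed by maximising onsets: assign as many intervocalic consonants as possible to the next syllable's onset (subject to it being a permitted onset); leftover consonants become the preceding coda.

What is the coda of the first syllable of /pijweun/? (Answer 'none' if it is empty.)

j

Nuclei (vowels): i, e, u → 3 syllables.
σ1/σ2 boundary: /jw/ splits as /j/ + /w/ (/w/ is the longest suffix that is a licit onset).
σ2/σ3 boundary: hiatus — the boundary sits between the two vowels.
Putting it together: pij.we.un.
Syllable 1 is /pij/: onset /p/, nucleus /i/, coda /j/.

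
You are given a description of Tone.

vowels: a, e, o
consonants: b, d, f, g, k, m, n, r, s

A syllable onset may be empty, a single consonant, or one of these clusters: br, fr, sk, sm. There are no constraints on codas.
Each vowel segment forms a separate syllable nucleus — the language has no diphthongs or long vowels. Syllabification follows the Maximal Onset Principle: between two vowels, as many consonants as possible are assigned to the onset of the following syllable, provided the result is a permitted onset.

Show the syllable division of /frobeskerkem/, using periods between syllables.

Vowels present: o, e, e, e; each is a nucleus, giving 4 syllables.
/o…e/ gap (V1→V2): /b/ is a single consonant, so it becomes the next onset.
/e…e/ gap (V2→V3): /sk/ — entire cluster is a permitted onset → onset /sk/, coda ∅.
/e…e/ gap (V3→V4): /rk/ splits as /r/ + /k/ (/k/ is the longest suffix that is a licit onset).

fro.be.sker.kem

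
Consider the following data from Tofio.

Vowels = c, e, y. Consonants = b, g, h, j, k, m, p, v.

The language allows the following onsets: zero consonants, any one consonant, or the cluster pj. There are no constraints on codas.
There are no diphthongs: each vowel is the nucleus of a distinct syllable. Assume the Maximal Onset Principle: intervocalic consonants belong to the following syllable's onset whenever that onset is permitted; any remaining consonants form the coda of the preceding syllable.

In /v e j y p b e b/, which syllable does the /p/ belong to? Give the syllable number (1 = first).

2

Vowels present: e, y, e; each is a nucleus, giving 3 syllables.
V1 /e/ – V2 /y/: just /j/ — single C goes to the following onset.
V2 /y/ – V3 /e/: /pb/ — longest licit onset from the right is /b/, leaving /p/ as coda.
Putting it together: ve.jyp.beb.
The /p/ is in the coda of syllable 2 (/jyp/).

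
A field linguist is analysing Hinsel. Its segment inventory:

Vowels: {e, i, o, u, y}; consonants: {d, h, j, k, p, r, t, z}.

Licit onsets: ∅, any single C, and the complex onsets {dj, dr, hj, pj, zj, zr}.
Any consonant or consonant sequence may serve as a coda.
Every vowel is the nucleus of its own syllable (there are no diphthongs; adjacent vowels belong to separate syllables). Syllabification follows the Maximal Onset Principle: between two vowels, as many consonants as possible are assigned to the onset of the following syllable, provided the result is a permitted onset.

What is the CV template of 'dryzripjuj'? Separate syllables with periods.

CCV.CCV.CCVC

Nuclei (vowels): y, i, u → 3 syllables.
V1 /y/ – V2 /i/: /zr/ is a licit onset in full, so it all attaches to the next syllable.
V2 /i/ – V3 /u/: /pj/ is a licit onset in full, so it all attaches to the next syllable.
Result: dry.zri.pjuj.
Mapping each syllable to C/V: /dry/ → CCV, /zri/ → CCV, /pjuj/ → CCVC.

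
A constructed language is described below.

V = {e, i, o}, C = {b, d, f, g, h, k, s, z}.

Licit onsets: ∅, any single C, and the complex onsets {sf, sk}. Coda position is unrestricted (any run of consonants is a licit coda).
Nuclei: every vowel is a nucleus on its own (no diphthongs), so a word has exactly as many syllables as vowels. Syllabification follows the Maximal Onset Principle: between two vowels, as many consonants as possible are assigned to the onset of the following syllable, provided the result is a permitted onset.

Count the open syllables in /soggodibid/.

Vowels present: o, o, i, i; each is a nucleus, giving 4 syllables.
V1 /o/ – V2 /o/: /gg/ — longest licit onset from the right is /g/, leaving /g/ as coda.
V2 /o/ – V3 /i/: /d/ → onset of the next syllable (single consonants are always licit onsets).
V3 /i/ – V4 /i/: just /b/ — single C goes to the following onset.
Result: sog.go.di.bid.
Classifying each syllable: /sog/ (closed), /go/ (open), /di/ (open), /bid/ (closed).
Open syllables: 2.

2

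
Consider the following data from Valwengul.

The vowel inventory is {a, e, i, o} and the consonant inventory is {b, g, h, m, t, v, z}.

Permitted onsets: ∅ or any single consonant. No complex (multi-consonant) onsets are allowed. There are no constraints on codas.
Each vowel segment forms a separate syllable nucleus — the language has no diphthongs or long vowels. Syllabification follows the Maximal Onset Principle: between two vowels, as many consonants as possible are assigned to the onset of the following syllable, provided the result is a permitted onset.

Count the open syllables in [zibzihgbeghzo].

The vowels are i, i, e, o — 4 nuclei, so 4 syllables.
/i…i/ gap (V1→V2): cluster /bz/ — the longest permitted-onset suffix is /z/; onset = /z/, preceding coda = /b/.
/i…e/ gap (V2→V3): /hgb/ splits as /hg/ + /b/ (/b/ is the longest suffix that is a licit onset).
/e…o/ gap (V3→V4): /ghz/; trying suffixes from longest down, /z/ is the first permitted one, so coda /gh/ | onset /z/.
Syllabification: zib.zihg.begh.zo.
Classifying each syllable: /zib/ (closed), /zihg/ (closed), /begh/ (closed), /zo/ (open).
Open syllables: 1.

1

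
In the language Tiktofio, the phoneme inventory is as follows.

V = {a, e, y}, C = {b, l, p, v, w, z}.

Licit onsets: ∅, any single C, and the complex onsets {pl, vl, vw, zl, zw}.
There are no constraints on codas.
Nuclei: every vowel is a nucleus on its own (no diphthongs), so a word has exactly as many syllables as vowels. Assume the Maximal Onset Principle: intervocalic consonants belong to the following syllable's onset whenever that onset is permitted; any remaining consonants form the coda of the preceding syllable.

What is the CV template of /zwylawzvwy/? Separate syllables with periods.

Vowels present: y, a, y; each is a nucleus, giving 3 syllables.
V1 /y/ – V2 /a/: /l/ → onset of the next syllable (single consonants are always licit onsets).
V2 /a/ – V3 /y/: /wzvw/; trying suffixes from longest down, /vw/ is the first permitted one, so coda /wz/ | onset /vw/.
Result: zwy.lawz.vwy.
Mapping each syllable to C/V: /zwy/ → CCV, /lawz/ → CVCC, /vwy/ → CCV.

CCV.CVCC.CCV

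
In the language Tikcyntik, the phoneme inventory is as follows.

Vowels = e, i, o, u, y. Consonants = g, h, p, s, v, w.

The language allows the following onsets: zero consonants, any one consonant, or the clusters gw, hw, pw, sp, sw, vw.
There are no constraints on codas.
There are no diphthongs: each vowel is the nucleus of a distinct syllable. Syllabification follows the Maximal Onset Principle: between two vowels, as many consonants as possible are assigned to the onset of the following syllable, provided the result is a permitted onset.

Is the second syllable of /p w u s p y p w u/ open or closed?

The vowels are u, y, u — 3 nuclei, so 3 syllables.
Between /u/ (V1) and /y/ (V2): /sp/ — entire cluster is a permitted onset → onset /sp/, coda ∅.
Between /y/ (V2) and /u/ (V3): cluster /pw/ — /pw/ is itself a permitted onset, so the whole cluster goes right; preceding coda = ∅.
So the parse is pwu.spy.pwu.
Syllable 2 is /spy/; it ends in its nucleus with no coda, so it is open.

open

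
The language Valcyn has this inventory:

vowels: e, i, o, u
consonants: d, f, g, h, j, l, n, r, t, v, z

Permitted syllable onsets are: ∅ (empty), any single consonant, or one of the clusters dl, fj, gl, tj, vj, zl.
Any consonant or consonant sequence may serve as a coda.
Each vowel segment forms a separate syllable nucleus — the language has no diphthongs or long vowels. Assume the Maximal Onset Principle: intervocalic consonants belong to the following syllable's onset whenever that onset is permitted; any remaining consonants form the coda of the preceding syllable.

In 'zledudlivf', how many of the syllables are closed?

1

Vowels present: e, u, i; each is a nucleus, giving 3 syllables.
V1 /e/ – V2 /u/: /d/ is a single consonant, so it becomes the next onset.
V2 /u/ – V3 /i/: /dl/ — entire cluster is a permitted onset → onset /dl/, coda ∅.
Syllabification: zle.du.dlivf.
Classifying each syllable: /zle/ (open), /du/ (open), /dlivf/ (closed).
Closed syllables: 1.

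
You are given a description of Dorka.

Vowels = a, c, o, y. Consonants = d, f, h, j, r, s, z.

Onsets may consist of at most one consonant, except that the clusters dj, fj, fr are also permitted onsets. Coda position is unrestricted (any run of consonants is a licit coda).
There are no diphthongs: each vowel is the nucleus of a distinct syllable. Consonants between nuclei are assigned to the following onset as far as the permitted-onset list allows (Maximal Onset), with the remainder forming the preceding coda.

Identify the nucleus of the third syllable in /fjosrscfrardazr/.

The vowels are o, c, a, a — 4 nuclei, so 4 syllables.
The third nucleus (vowel 3 from the left) is /a/.

a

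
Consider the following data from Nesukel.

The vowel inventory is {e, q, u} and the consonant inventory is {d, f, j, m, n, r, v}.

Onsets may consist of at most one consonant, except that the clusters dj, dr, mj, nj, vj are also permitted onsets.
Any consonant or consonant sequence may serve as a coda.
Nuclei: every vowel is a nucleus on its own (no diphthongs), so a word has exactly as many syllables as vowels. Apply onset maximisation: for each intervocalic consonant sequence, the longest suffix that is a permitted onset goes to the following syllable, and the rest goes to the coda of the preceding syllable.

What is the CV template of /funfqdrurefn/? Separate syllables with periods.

CVC.CV.CCV.CVCC

Vowels present: u, q, u, e; each is a nucleus, giving 4 syllables.
V1 /u/ – V2 /q/: /nf/; trying suffixes from longest down, /f/ is the first permitted one, so coda /n/ | onset /f/.
V2 /q/ – V3 /u/: cluster /dr/ — /dr/ is itself a permitted onset, so the whole cluster goes right; preceding coda = ∅.
V3 /u/ – V4 /e/: /r/ is a single consonant, so it becomes the next onset.
Result: fun.fq.dru.refn.
Mapping each syllable to C/V: /fun/ → CVC, /fq/ → CV, /dru/ → CCV, /refn/ → CVCC.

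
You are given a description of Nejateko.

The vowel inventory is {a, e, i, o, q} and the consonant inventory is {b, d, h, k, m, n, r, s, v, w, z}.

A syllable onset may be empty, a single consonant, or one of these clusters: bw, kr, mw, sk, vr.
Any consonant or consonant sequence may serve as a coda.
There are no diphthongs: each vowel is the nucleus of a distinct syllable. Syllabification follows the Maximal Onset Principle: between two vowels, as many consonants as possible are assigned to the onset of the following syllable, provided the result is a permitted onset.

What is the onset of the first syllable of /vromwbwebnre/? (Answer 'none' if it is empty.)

vr

Vowels present: o, e, e; each is a nucleus, giving 3 syllables.
Between /o/ (V1) and /e/ (V2): cluster /mwbw/ — the longest permitted-onset suffix is /bw/; onset = /bw/, preceding coda = /mw/.
Between /e/ (V2) and /e/ (V3): /bnr/ — longest licit onset from the right is /r/, leaving /bn/ as coda.
Putting it together: vromw.bwebn.re.
Syllable 1 is /vromw/: onset /vr/, nucleus /o/, coda /mw/.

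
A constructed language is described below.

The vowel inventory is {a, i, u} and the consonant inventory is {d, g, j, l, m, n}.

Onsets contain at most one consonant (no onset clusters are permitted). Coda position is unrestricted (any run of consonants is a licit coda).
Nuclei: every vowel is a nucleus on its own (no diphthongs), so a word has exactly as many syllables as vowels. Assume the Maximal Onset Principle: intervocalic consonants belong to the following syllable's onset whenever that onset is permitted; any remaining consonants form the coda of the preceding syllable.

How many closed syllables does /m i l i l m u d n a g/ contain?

3

Nuclei (vowels): i, i, u, a → 4 syllables.
V1 /i/ – V2 /i/: just /l/ — single C goes to the following onset.
V2 /i/ – V3 /u/: /lm/ splits as /l/ + /m/ (/m/ is the longest suffix that is a licit onset).
V3 /u/ – V4 /a/: /dn/ splits as /d/ + /n/ (/n/ is the longest suffix that is a licit onset).
Putting it together: mi.lil.mud.nag.
Classifying each syllable: /mi/ (open), /lil/ (closed), /mud/ (closed), /nag/ (closed).
Closed syllables: 3.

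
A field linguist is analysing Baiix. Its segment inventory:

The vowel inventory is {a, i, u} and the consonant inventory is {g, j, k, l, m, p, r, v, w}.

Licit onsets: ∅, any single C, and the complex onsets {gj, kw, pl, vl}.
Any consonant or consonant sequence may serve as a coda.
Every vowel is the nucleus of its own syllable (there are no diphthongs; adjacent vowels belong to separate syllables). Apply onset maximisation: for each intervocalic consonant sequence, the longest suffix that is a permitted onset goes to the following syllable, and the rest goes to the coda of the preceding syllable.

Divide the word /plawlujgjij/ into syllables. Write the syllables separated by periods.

plaw.luj.gjij

The vowels are a, u, i — 3 nuclei, so 3 syllables.
V1 /a/ – V2 /u/: /wl/ splits as /w/ + /l/ (/l/ is the longest suffix that is a licit onset).
V2 /u/ – V3 /i/: /jgj/ — longest licit onset from the right is /gj/, leaving /j/ as coda.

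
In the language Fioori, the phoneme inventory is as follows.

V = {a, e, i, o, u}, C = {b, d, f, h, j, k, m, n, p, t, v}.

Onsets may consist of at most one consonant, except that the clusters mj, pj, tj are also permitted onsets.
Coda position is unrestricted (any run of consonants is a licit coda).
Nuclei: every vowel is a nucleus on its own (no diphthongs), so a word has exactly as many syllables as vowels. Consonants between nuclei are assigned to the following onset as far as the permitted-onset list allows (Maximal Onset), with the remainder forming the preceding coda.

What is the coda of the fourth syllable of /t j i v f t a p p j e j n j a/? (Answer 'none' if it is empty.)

none

The vowels are i, a, e, a — 4 nuclei, so 4 syllables.
σ1/σ2 boundary: /vft/ splits as /vf/ + /t/ (/t/ is the longest suffix that is a licit onset).
σ2/σ3 boundary: cluster /ppj/ — the longest permitted-onset suffix is /pj/; onset = /pj/, preceding coda = /p/.
σ3/σ4 boundary: /jnj/ — longest licit onset from the right is /j/, leaving /jn/ as coda.
So the parse is tjivf.tap.pjejn.ja.
Syllable 4 is /ja/: onset /j/, nucleus /a/, coda ∅.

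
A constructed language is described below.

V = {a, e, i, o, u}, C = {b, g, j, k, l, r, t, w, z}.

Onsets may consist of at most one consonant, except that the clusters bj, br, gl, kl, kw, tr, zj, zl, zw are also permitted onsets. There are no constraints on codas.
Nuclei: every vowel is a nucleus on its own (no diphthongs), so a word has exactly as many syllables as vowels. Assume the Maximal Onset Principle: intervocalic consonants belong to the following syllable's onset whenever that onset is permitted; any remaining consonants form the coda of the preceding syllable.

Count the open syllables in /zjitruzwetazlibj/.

Nuclei (vowels): i, u, e, a, i → 5 syllables.
Between /i/ (V1) and /u/ (V2): /tr/ is a licit onset in full, so it all attaches to the next syllable.
Between /u/ (V2) and /e/ (V3): /zw/ — entire cluster is a permitted onset → onset /zw/, coda ∅.
Between /e/ (V3) and /a/ (V4): just /t/ — single C goes to the following onset.
Between /a/ (V4) and /i/ (V5): cluster /zl/ — /zl/ is itself a permitted onset, so the whole cluster goes right; preceding coda = ∅.
Result: zji.tru.zwe.ta.zlibj.
Classifying each syllable: /zji/ (open), /tru/ (open), /zwe/ (open), /ta/ (open), /zlibj/ (closed).
Open syllables: 4.

4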